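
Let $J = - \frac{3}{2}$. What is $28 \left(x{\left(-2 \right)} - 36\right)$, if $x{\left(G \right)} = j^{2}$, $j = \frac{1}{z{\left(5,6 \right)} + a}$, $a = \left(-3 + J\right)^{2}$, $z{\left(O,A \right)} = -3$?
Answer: $- \frac{4798640}{4761} \approx -1007.9$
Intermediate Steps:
$J = - \frac{3}{2}$ ($J = \left(-3\right) \frac{1}{2} = - \frac{3}{2} \approx -1.5$)
$a = \frac{81}{4}$ ($a = \left(-3 - \frac{3}{2}\right)^{2} = \left(- \frac{9}{2}\right)^{2} = \frac{81}{4} \approx 20.25$)
$j = \frac{4}{69}$ ($j = \frac{1}{-3 + \frac{81}{4}} = \frac{1}{\frac{69}{4}} = \frac{4}{69} \approx 0.057971$)
$x{\left(G \right)} = \frac{16}{4761}$ ($x{\left(G \right)} = \left(\frac{4}{69}\right)^{2} = \frac{16}{4761}$)
$28 \left(x{\left(-2 \right)} - 36\right) = 28 \left(\frac{16}{4761} - 36\right) = 28 \left(- \frac{171380}{4761}\right) = - \frac{4798640}{4761}$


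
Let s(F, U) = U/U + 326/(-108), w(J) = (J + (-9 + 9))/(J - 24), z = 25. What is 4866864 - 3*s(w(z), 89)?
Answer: 87603661/18 ≈ 4.8669e+6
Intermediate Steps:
w(J) = J/(-24 + J) (w(J) = (J + 0)/(-24 + J) = J/(-24 + J))
s(F, U) = -109/54 (s(F, U) = 1 + 326*(-1/108) = 1 - 163/54 = -109/54)
4866864 - 3*s(w(z), 89) = 4866864 - 3*(-109/54) = 4866864 + 109/18 = 87603661/18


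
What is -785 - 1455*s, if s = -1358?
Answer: 1975105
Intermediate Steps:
-785 - 1455*s = -785 - 1455*(-1358) = -785 + 1975890 = 1975105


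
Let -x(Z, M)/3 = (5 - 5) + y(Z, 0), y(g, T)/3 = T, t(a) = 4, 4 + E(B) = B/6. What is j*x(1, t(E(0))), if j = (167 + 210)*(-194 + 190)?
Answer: 0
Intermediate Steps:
E(B) = -4 + B/6
y(g, T) = 3*T
x(Z, M) = 0 (x(Z, M) = -3*((5 - 5) + 3*0) = -3*(0 + 0) = -3*0 = 0)
j = -1508 (j = 377*(-4) = -1508)
j*x(1, t(E(0))) = -1508*0 = 0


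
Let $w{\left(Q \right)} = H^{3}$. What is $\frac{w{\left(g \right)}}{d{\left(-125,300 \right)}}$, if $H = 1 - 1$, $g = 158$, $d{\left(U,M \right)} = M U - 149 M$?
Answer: $0$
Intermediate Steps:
$d{\left(U,M \right)} = - 149 M + M U$
$H = 0$ ($H = 1 - 1 = 0$)
$w{\left(Q \right)} = 0$ ($w{\left(Q \right)} = 0^{3} = 0$)
$\frac{w{\left(g \right)}}{d{\left(-125,300 \right)}} = \frac{0}{300 \left(-149 - 125\right)} = \frac{0}{300 \left(-274\right)} = \frac{0}{-82200} = 0 \left(- \frac{1}{82200}\right) = 0$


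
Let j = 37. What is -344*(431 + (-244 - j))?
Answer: -51600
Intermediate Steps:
-344*(431 + (-244 - j)) = -344*(431 + (-244 - 1*37)) = -344*(431 + (-244 - 37)) = -344*(431 - 281) = -344*150 = -51600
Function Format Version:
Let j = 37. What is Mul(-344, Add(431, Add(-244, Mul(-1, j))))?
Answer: -51600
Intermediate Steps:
Mul(-344, Add(431, Add(-244, Mul(-1, j)))) = Mul(-344, Add(431, Add(-244, Mul(-1, 37)))) = Mul(-344, Add(431, Add(-244, -37))) = Mul(-344, Add(431, -281)) = Mul(-344, 150) = -51600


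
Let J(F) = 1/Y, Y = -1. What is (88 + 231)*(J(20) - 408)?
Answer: -130471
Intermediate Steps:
J(F) = -1 (J(F) = 1/(-1) = -1)
(88 + 231)*(J(20) - 408) = (88 + 231)*(-1 - 408) = 319*(-409) = -130471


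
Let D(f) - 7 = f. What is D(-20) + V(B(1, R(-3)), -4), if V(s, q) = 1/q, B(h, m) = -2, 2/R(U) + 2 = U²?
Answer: -53/4 ≈ -13.250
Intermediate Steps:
R(U) = 2/(-2 + U²)
D(f) = 7 + f
D(-20) + V(B(1, R(-3)), -4) = (7 - 20) + 1/(-4) = -13 - ¼ = -53/4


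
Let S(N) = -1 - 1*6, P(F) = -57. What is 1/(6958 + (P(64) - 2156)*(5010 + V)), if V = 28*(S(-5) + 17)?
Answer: -1/11699812 ≈ -8.5471e-8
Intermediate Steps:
S(N) = -7 (S(N) = -1 - 6 = -7)
V = 280 (V = 28*(-7 + 17) = 28*10 = 280)
1/(6958 + (P(64) - 2156)*(5010 + V)) = 1/(6958 + (-57 - 2156)*(5010 + 280)) = 1/(6958 - 2213*5290) = 1/(6958 - 11706770) = 1/(-11699812) = -1/11699812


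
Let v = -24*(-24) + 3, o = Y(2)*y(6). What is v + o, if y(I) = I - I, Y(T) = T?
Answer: 579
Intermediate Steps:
y(I) = 0
o = 0 (o = 2*0 = 0)
v = 579 (v = 576 + 3 = 579)
v + o = 579 + 0 = 579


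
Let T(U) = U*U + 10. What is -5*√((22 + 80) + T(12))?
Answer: -80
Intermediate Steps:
T(U) = 10 + U² (T(U) = U² + 10 = 10 + U²)
-5*√((22 + 80) + T(12)) = -5*√((22 + 80) + (10 + 12²)) = -5*√(102 + (10 + 144)) = -5*√(102 + 154) = -5*√256 = -5*16 = -80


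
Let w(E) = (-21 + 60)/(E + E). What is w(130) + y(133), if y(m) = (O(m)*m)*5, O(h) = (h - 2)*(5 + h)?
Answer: 240437403/20 ≈ 1.2022e+7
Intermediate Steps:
w(E) = 39/(2*E) (w(E) = 39/((2*E)) = 39*(1/(2*E)) = 39/(2*E))
O(h) = (-2 + h)*(5 + h)
y(m) = 5*m*(-10 + m² + 3*m) (y(m) = ((-10 + m² + 3*m)*m)*5 = (m*(-10 + m² + 3*m))*5 = 5*m*(-10 + m² + 3*m))
w(130) + y(133) = (39/2)/130 + 5*133*(-10 + 133² + 3*133) = (39/2)*(1/130) + 5*133*(-10 + 17689 + 399) = 3/20 + 5*133*18078 = 3/20 + 12021870 = 240437403/20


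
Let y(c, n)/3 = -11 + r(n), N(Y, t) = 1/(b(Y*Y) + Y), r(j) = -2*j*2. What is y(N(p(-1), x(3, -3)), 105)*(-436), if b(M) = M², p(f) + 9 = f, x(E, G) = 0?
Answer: 563748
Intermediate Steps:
p(f) = -9 + f
r(j) = -4*j
N(Y, t) = 1/(Y + Y⁴) (N(Y, t) = 1/((Y*Y)² + Y) = 1/((Y²)² + Y) = 1/(Y⁴ + Y) = 1/(Y + Y⁴))
y(c, n) = -33 - 12*n (y(c, n) = 3*(-11 - 4*n) = -33 - 12*n)
y(N(p(-1), x(3, -3)), 105)*(-436) = (-33 - 12*105)*(-436) = (-33 - 1260)*(-436) = -1293*(-436) = 563748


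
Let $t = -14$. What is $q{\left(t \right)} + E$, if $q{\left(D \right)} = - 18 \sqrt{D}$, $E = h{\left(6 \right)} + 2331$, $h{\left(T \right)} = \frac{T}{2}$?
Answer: $2334 - 18 i \sqrt{14} \approx 2334.0 - 67.35 i$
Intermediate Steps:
$h{\left(T \right)} = \frac{T}{2}$ ($h{\left(T \right)} = T \frac{1}{2} = \frac{T}{2}$)
$E = 2334$ ($E = \frac{1}{2} \cdot 6 + 2331 = 3 + 2331 = 2334$)
$q{\left(t \right)} + E = - 18 \sqrt{-14} + 2334 = - 18 i \sqrt{14} + 2334 = 2334 - 18 i \sqrt{14}$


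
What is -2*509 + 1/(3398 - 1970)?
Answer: -1453703/1428 ≈ -1018.0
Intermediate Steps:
-2*509 + 1/(3398 - 1970) = -1018 + 1/1428 = -1453703/1428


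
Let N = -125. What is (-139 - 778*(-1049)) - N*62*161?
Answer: 2063733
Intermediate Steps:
(-139 - 778*(-1049)) - N*62*161 = (-139 - 778*(-1049)) - (-125*62)*161 = (-139 + 816122) - (-7750)*161 = 815983 - 1*(-1247750) = 815983 + 1247750 = 2063733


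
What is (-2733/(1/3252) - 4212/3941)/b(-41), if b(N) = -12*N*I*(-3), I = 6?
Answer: 486479069/484743 ≈ 1003.6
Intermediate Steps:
b(N) = 216*N (b(N) = -12*N*6*(-3) = -12*6*N*(-3) = -(-216)*N = 216*N)
(-2733/(1/3252) - 4212/3941)/b(-41) = (-2733/(1/3252) - 4212/3941)/((216*(-41))) = (-2733/1/3252 - 4212*1/3941)/(-8856) = (-2733*3252 - 4212/3941)*(-1/8856) = (-8887716 - 4212/3941)*(-1/8856) = -35026492968/3941*(-1/8856) = 486479069/484743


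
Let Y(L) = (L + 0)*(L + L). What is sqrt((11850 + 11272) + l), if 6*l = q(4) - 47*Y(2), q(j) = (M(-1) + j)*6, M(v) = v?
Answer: sqrt(207561)/3 ≈ 151.86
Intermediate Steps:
Y(L) = 2*L**2 (Y(L) = L*(2*L) = 2*L**2)
q(j) = -6 + 6*j (q(j) = (-1 + j)*6 = -6 + 6*j)
l = -179/3 (l = ((-6 + 6*4) - 94*2**2)/6 = ((-6 + 24) - 94*4)/6 = (18 - 47*8)/6 = (18 - 376)/6 = (1/6)*(-358) = -179/3 ≈ -59.667)
sqrt((11850 + 11272) + l) = sqrt((11850 + 11272) - 179/3) = sqrt(23122 - 179/3) = sqrt(69187/3) = sqrt(207561)/3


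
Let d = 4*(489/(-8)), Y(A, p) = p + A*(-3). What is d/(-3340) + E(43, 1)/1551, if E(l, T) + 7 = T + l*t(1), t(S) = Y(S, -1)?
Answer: -430601/10360680 ≈ -0.041561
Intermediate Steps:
Y(A, p) = p - 3*A
t(S) = -1 - 3*S
E(l, T) = -7 + T - 4*l (E(l, T) = -7 + (T + l*(-1 - 3*1)) = -7 + (T + l*(-1 - 3)) = -7 + (T + l*(-4)) = -7 + (T - 4*l) = -7 + T - 4*l)
d = -489/2 (d = 4*(489*(-⅛)) = 4*(-489/8) = -489/2 ≈ -244.50)
d/(-3340) + E(43, 1)/1551 = -489/2/(-3340) + (-7 + 1 - 4*43)/1551 = -489/2*(-1/3340) + (-7 + 1 - 172)*(1/1551) = 489/6680 - 178*1/1551 = 489/6680 - 178/1551 = -430601/10360680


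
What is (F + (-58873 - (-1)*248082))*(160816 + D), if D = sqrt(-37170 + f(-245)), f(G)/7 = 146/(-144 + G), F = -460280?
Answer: -43592553936 - 542142*I*sqrt(1406249782)/389 ≈ -4.3593e+10 - 5.2263e+7*I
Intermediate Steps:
f(G) = 1022/(-144 + G) (f(G) = 7*(146/(-144 + G)) = 1022/(-144 + G))
D = 2*I*sqrt(1406249782)/389 (D = sqrt(-37170 + 1022/(-144 - 245)) = sqrt(-37170 + 1022/(-389)) = sqrt(-37170 + 1022*(-1/389)) = sqrt(-37170 - 1022/389) = sqrt(-14460152/389) = 2*I*sqrt(1406249782)/389 ≈ 192.8*I)
(F + (-58873 - (-1)*248082))*(160816 + D) = (-460280 + (-58873 - (-1)*248082))*(160816 + 2*I*sqrt(1406249782)/389) = (-460280 + (-58873 - 1*(-248082)))*(160816 + 2*I*sqrt(1406249782)/389) = (-460280 + (-58873 + 248082))*(160816 + 2*I*sqrt(1406249782)/389) = (-460280 + 189209)*(160816 + 2*I*sqrt(1406249782)/389) = -271071*(160816 + 2*I*sqrt(1406249782)/389) = -43592553936 - 542142*I*sqrt(1406249782)/389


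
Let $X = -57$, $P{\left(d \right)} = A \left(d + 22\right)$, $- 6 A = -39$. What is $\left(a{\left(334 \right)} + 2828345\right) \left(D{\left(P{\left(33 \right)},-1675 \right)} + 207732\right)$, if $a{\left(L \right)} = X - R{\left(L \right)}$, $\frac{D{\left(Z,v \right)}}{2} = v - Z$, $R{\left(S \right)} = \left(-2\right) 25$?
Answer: $576039115446$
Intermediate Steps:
$A = \frac{13}{2}$ ($A = \left(- \frac{1}{6}\right) \left(-39\right) = \frac{13}{2} \approx 6.5$)
$P{\left(d \right)} = 143 + \frac{13 d}{2}$ ($P{\left(d \right)} = \frac{13 \left(d + 22\right)}{2} = \frac{13 \left(22 + d\right)}{2} = 143 + \frac{13 d}{2}$)
$R{\left(S \right)} = -50$
$D{\left(Z,v \right)} = - 2 Z + 2 v$ ($D{\left(Z,v \right)} = 2 \left(v - Z\right) = - 2 Z + 2 v$)
$a{\left(L \right)} = -7$ ($a{\left(L \right)} = -57 - -50 = -57 + 50 = -7$)
$\left(a{\left(334 \right)} + 2828345\right) \left(D{\left(P{\left(33 \right)},-1675 \right)} + 207732\right) = \left(-7 + 2828345\right) \left(\left(- 2 \left(143 + \frac{13}{2} \cdot 33\right) + 2 \left(-1675\right)\right) + 207732\right) = 2828338 \left(\left(- 2 \left(143 + \frac{429}{2}\right) - 3350\right) + 207732\right) = 2828338 \left(\left(\left(-2\right) \frac{715}{2} - 3350\right) + 207732\right) = 2828338 \left(\left(-715 - 3350\right) + 207732\right) = 2828338 \left(-4065 + 207732\right) = 2828338 \cdot 203667 = 576039115446$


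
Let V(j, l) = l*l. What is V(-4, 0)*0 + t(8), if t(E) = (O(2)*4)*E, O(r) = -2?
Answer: -64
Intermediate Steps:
V(j, l) = l**2
t(E) = -8*E (t(E) = (-2*4)*E = -8*E)
V(-4, 0)*0 + t(8) = 0**2*0 - 8*8 = 0*0 - 64 = 0 - 64 = -64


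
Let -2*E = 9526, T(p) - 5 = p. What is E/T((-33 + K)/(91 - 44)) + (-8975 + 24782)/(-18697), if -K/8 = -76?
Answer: -4198332787/15144570 ≈ -277.22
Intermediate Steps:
K = 608 (K = -8*(-76) = 608)
T(p) = 5 + p
E = -4763 (E = -½*9526 = -4763)
E/T((-33 + K)/(91 - 44)) + (-8975 + 24782)/(-18697) = -4763/(5 + (-33 + 608)/(91 - 44)) + (-8975 + 24782)/(-18697) = -4763/(5 + 575/47) + 15807*(-1/18697) = -4763/(5 + 575*(1/47)) - 15807/18697 = -4763/(5 + 575/47) - 15807/18697 = -4763/810/47 - 15807/18697 = -4763*47/810 - 15807/18697 = -223861/810 - 15807/18697 = -4198332787/15144570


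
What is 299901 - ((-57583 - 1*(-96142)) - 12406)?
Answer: 273748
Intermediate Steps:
299901 - ((-57583 - 1*(-96142)) - 12406) = 299901 - ((-57583 + 96142) - 12406) = 299901 - (38559 - 12406) = 299901 - 1*26153 = 299901 - 26153 = 273748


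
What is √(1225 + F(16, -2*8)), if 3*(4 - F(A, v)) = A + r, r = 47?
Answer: 2*√302 ≈ 34.756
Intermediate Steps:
F(A, v) = -35/3 - A/3 (F(A, v) = 4 - (A + 47)/3 = 4 - (47 + A)/3 = 4 + (-47/3 - A/3) = -35/3 - A/3)
√(1225 + F(16, -2*8)) = √(1225 + (-35/3 - ⅓*16)) = √(1225 + (-35/3 - 16/3)) = √(1225 - 17) = √1208 = 2*√302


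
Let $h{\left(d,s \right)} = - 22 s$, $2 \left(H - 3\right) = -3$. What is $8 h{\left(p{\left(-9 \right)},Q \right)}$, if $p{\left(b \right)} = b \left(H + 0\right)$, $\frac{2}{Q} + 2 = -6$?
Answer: $44$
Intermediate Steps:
$H = \frac{3}{2}$ ($H = 3 + \frac{1}{2} \left(-3\right) = 3 - \frac{3}{2} = \frac{3}{2} \approx 1.5$)
$Q = - \frac{1}{4}$ ($Q = \frac{2}{-2 - 6} = \frac{2}{-8} = 2 \left(- \frac{1}{8}\right) = - \frac{1}{4} \approx -0.25$)
$p{\left(b \right)} = \frac{3 b}{2}$ ($p{\left(b \right)} = b \left(\frac{3}{2} + 0\right) = b \frac{3}{2} = \frac{3 b}{2}$)
$8 h{\left(p{\left(-9 \right)},Q \right)} = 8 \left(\left(-22\right) \left(- \frac{1}{4}\right)\right) = 8 \cdot \frac{11}{2} = 44$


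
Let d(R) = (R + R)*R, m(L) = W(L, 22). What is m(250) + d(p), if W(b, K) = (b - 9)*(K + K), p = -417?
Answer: 358382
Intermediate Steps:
W(b, K) = 2*K*(-9 + b) (W(b, K) = (-9 + b)*(2*K) = 2*K*(-9 + b))
m(L) = -396 + 44*L (m(L) = 2*22*(-9 + L) = -396 + 44*L)
d(R) = 2*R² (d(R) = (2*R)*R = 2*R²)
m(250) + d(p) = (-396 + 44*250) + 2*(-417)² = (-396 + 11000) + 2*173889 = 10604 + 347778 = 358382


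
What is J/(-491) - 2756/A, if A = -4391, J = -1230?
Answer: 6754126/2155981 ≈ 3.1327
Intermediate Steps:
J/(-491) - 2756/A = -1230/(-491) - 2756/(-4391) = -1230*(-1/491) - 2756*(-1/4391) = 1230/491 + 2756/4391 = 6754126/2155981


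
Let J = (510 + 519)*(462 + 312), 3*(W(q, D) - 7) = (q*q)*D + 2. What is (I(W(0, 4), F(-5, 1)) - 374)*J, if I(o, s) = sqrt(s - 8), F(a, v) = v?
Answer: -297870804 + 796446*I*sqrt(7) ≈ -2.9787e+8 + 2.1072e+6*I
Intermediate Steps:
W(q, D) = 23/3 + D*q**2/3 (W(q, D) = 7 + ((q*q)*D + 2)/3 = 7 + (q**2*D + 2)/3 = 7 + (D*q**2 + 2)/3 = 7 + (2 + D*q**2)/3 = 7 + (2/3 + D*q**2/3) = 23/3 + D*q**2/3)
I(o, s) = sqrt(-8 + s)
J = 796446 (J = 1029*774 = 796446)
(I(W(0, 4), F(-5, 1)) - 374)*J = (sqrt(-8 + 1) - 374)*796446 = (sqrt(-7) - 374)*796446 = (I*sqrt(7) - 374)*796446 = (-374 + I*sqrt(7))*796446 = -297870804 + 796446*I*sqrt(7)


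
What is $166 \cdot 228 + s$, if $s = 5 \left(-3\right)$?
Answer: $37833$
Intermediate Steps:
$s = -15$
$166 \cdot 228 + s = 166 \cdot 228 - 15 = 37848 - 15 = 37833$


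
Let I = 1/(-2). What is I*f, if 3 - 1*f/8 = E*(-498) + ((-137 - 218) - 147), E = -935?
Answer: 1860500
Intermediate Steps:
f = -3721000 (f = 24 - 8*(-935*(-498) + ((-137 - 218) - 147)) = 24 - 8*(465630 + (-355 - 147)) = 24 - 8*(465630 - 502) = 24 - 8*465128 = 24 - 3721024 = -3721000)
I = -1/2 ≈ -0.50000
I*f = -1/2*(-3721000) = 1860500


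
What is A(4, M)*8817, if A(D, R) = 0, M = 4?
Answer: 0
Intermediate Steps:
A(4, M)*8817 = 0*8817 = 0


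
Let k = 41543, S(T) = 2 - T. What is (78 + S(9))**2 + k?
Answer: 46584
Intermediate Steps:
(78 + S(9))**2 + k = (78 + (2 - 1*9))**2 + 41543 = (78 + (2 - 9))**2 + 41543 = (78 - 7)**2 + 41543 = 71**2 + 41543 = 5041 + 41543 = 46584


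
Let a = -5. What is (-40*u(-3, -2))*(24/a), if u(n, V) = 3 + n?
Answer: 0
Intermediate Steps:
(-40*u(-3, -2))*(24/a) = (-40*(3 - 3))*(24/(-5)) = (-40*0)*(24*(-⅕)) = 0*(-24/5) = 0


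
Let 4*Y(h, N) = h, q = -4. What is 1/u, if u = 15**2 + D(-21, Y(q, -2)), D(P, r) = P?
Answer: 1/204 ≈ 0.0049020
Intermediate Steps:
Y(h, N) = h/4
u = 204 (u = 15**2 - 21 = 225 - 21 = 204)
1/u = 1/204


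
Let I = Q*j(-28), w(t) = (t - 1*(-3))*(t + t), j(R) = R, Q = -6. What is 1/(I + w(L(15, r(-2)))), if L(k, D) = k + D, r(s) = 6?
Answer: 1/1176 ≈ 0.00085034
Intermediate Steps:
L(k, D) = D + k
w(t) = 2*t*(3 + t) (w(t) = (t + 3)*(2*t) = (3 + t)*(2*t) = 2*t*(3 + t))
I = 168 (I = -6*(-28) = 168)
1/(I + w(L(15, r(-2)))) = 1/(168 + 2*(6 + 15)*(3 + (6 + 15))) = 1/(168 + 2*21*(3 + 21)) = 1/(168 + 2*21*24) = 1/(168 + 1008) = 1/1176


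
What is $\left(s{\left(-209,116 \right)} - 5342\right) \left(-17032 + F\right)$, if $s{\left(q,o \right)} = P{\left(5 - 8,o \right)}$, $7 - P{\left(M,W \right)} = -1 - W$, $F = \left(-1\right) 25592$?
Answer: $222412032$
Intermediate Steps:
$F = -25592$
$P{\left(M,W \right)} = 8 + W$ ($P{\left(M,W \right)} = 7 - \left(-1 - W\right) = 7 + \left(1 + W\right) = 8 + W$)
$s{\left(q,o \right)} = 8 + o$
$\left(s{\left(-209,116 \right)} - 5342\right) \left(-17032 + F\right) = \left(\left(8 + 116\right) - 5342\right) \left(-17032 - 25592\right) = \left(124 - 5342\right) \left(-42624\right) = \left(-5218\right) \left(-42624\right) = 222412032$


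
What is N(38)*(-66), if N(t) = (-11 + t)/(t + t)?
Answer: -891/38 ≈ -23.447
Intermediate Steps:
N(t) = (-11 + t)/(2*t) (N(t) = (-11 + t)/((2*t)) = (-11 + t)*(1/(2*t)) = (-11 + t)/(2*t))
N(38)*(-66) = ((1/2)*(-11 + 38)/38)*(-66) = ((1/2)*(1/38)*27)*(-66) = (27/76)*(-66) = -891/38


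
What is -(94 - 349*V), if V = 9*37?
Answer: 116123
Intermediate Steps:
V = 333
-(94 - 349*V) = -(94 - 349*333) = -(94 - 116217) = -1*(-116123) = 116123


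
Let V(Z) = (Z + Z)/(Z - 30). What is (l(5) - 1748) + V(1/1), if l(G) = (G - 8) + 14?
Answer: -50375/29 ≈ -1737.1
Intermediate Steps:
l(G) = 6 + G (l(G) = (-8 + G) + 14 = 6 + G)
V(Z) = 2*Z/(-30 + Z) (V(Z) = (2*Z)/(-30 + Z) = 2*Z/(-30 + Z))
(l(5) - 1748) + V(1/1) = ((6 + 5) - 1748) + 2/(1*(-30 + 1/1)) = (11 - 1748) + 2*1/(-30 + 1) = -1737 + 2*1/(-29) = -1737 + 2*1*(-1/29) = -1737 - 2/29 = -50375/29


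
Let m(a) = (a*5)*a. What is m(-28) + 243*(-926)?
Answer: -221098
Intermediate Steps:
m(a) = 5*a² (m(a) = (5*a)*a = 5*a²)
m(-28) + 243*(-926) = 5*(-28)² + 243*(-926) = 5*784 - 225018 = 3920 - 225018 = -221098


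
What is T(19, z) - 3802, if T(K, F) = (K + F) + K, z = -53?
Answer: -3817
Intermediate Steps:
T(K, F) = F + 2*K (T(K, F) = (F + K) + K = F + 2*K)
T(19, z) - 3802 = (-53 + 2*19) - 3802 = (-53 + 38) - 3802 = -15 - 3802 = -3817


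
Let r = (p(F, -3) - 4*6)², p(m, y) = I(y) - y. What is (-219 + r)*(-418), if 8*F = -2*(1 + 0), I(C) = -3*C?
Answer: 31350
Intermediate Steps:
F = -¼ (F = (-2*(1 + 0))/8 = (-2*1)/8 = (⅛)*(-2) = -¼ ≈ -0.25000)
p(m, y) = -4*y (p(m, y) = -3*y - y = -4*y)
r = 144 (r = (-4*(-3) - 4*6)² = (12 - 24)² = (-12)² = 144)
(-219 + r)*(-418) = (-219 + 144)*(-418) = -75*(-418) = 31350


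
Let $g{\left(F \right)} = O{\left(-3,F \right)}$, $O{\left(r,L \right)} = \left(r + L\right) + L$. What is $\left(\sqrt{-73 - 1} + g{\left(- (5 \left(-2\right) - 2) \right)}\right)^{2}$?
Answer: $\left(21 + i \sqrt{74}\right)^{2} \approx 367.0 + 361.3 i$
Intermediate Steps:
$O{\left(r,L \right)} = r + 2 L$ ($O{\left(r,L \right)} = \left(L + r\right) + L = r + 2 L$)
$g{\left(F \right)} = -3 + 2 F$
$\left(\sqrt{-73 - 1} + g{\left(- (5 \left(-2\right) - 2) \right)}\right)^{2} = \left(\sqrt{-73 - 1} - \left(3 - 2 \left(- (5 \left(-2\right) - 2)\right)\right)\right)^{2} = \left(\sqrt{-74} - \left(3 - 2 \left(- (-10 - 2)\right)\right)\right)^{2} = \left(i \sqrt{74} - \left(3 - 2 \left(\left(-1\right) \left(-12\right)\right)\right)\right)^{2} = \left(i \sqrt{74} + \left(-3 + 2 \cdot 12\right)\right)^{2} = \left(i \sqrt{74} + \left(-3 + 24\right)\right)^{2} = \left(i \sqrt{74} + 21\right)^{2} = \left(21 + i \sqrt{74}\right)^{2}$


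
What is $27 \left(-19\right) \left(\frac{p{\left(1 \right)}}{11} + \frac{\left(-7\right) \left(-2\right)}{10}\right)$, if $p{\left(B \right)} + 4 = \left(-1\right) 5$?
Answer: $- \frac{16416}{55} \approx -298.47$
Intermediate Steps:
$p{\left(B \right)} = -9$ ($p{\left(B \right)} = -4 - 5 = -9$)
$27 \left(-19\right) \left(\frac{p{\left(1 \right)}}{11} + \frac{\left(-7\right) \left(-2\right)}{10}\right) = 27 \left(-19\right) \left(- \frac{9}{11} + \frac{\left(-7\right) \left(-2\right)}{10}\right) = - 513 \left(\left(-9\right) \frac{1}{11} + 14 \cdot \frac{1}{10}\right) = - 513 \left(- \frac{9}{11} + \frac{7}{5}\right) = \left(-513\right) \frac{32}{55} = - \frac{16416}{55}$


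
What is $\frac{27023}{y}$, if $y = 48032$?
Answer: $\frac{27023}{48032} \approx 0.5626$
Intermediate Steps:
$\frac{27023}{y} = \frac{27023}{48032}$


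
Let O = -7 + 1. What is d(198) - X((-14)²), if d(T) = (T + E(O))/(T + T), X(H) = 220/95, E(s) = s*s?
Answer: -721/418 ≈ -1.7249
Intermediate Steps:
O = -6
E(s) = s²
X(H) = 44/19 (X(H) = 220*(1/95) = 44/19)
d(T) = (36 + T)/(2*T) (d(T) = (T + (-6)²)/(T + T) = (T + 36)/((2*T)) = (36 + T)*(1/(2*T)) = (36 + T)/(2*T))
d(198) - X((-14)²) = (½)*(36 + 198)/198 - 1*44/19 = (½)*(1/198)*234 - 44/19 = 13/22 - 44/19 = -721/418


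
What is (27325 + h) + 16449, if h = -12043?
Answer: 31731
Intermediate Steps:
(27325 + h) + 16449 = (27325 - 12043) + 16449 = 15282 + 16449 = 31731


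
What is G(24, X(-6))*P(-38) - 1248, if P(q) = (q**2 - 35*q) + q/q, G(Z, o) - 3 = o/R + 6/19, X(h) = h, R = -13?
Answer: 2280819/247 ≈ 9234.1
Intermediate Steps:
G(Z, o) = 63/19 - o/13 (G(Z, o) = 3 + (o/(-13) + 6/19) = 3 + (o*(-1/13) + 6*(1/19)) = 3 + (-o/13 + 6/19) = 3 + (6/19 - o/13) = 63/19 - o/13)
P(q) = 1 + q**2 - 35*q (P(q) = (q**2 - 35*q) + 1 = 1 + q**2 - 35*q)
G(24, X(-6))*P(-38) - 1248 = (63/19 - 1/13*(-6))*(1 + (-38)**2 - 35*(-38)) - 1248 = (63/19 + 6/13)*(1 + 1444 + 1330) - 1248 = (933/247)*2775 - 1248 = 2589075/247 - 1248 = 2280819/247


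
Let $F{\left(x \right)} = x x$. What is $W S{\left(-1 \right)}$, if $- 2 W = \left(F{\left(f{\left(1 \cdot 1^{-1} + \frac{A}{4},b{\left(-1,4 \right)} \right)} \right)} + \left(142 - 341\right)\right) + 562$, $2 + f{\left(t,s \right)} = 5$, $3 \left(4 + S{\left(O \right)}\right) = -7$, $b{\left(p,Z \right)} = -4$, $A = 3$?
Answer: $1178$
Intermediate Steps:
$S{\left(O \right)} = - \frac{19}{3}$ ($S{\left(O \right)} = -4 + \frac{1}{3} \left(-7\right) = -4 - \frac{7}{3} = - \frac{19}{3}$)
$f{\left(t,s \right)} = 3$ ($f{\left(t,s \right)} = -2 + 5 = 3$)
$F{\left(x \right)} = x^{2}$
$W = -186$ ($W = - \frac{\left(3^{2} + \left(142 - 341\right)\right) + 562}{2} = - \frac{\left(9 - 199\right) + 562}{2} = - \frac{-190 + 562}{2} = \left(- \frac{1}{2}\right) 372 = -186$)
$W S{\left(-1 \right)} = \left(-186\right) \left(- \frac{19}{3}\right) = 1178$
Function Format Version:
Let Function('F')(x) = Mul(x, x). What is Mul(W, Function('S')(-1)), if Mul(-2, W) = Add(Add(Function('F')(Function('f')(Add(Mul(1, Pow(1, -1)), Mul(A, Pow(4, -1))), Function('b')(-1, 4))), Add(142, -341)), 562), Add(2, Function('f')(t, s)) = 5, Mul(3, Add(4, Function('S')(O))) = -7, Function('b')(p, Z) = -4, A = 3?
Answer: 1178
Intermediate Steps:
Function('S')(O) = Rational(-19, 3) (Function('S')(O) = Add(-4, Mul(Rational(1, 3), -7)) = Add(-4, Rational(-7, 3)) = Rational(-19, 3))
Function('f')(t, s) = 3 (Function('f')(t, s) = Add(-2, 5) = 3)
Function('F')(x) = Pow(x, 2)
W = -186 (W = Mul(Rational(-1, 2), Add(Add(Pow(3, 2), Add(142, -341)), 562)) = Mul(Rational(-1, 2), Add(Add(9, -199), 562)) = Mul(Rational(-1, 2), Add(-190, 562)) = Mul(Rational(-1, 2), 372) = -186)
Mul(W, Function('S')(-1)) = Mul(-186, Rational(-19, 3)) = 1178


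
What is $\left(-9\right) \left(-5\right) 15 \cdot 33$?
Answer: $22275$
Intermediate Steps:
$\left(-9\right) \left(-5\right) 15 \cdot 33 = 45 \cdot 15 \cdot 33 = 675 \cdot 33 = 22275$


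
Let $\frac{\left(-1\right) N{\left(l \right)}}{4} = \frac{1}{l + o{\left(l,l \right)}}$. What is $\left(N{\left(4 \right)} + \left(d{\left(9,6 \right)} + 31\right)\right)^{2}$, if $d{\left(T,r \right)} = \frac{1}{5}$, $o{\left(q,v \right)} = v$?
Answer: $\frac{94249}{100} \approx 942.49$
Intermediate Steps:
$d{\left(T,r \right)} = \frac{1}{5}$
$N{\left(l \right)} = - \frac{2}{l}$ ($N{\left(l \right)} = - \frac{4}{l + l} = - \frac{4}{2 l} = - 4 \frac{1}{2 l} = - \frac{2}{l}$)
$\left(N{\left(4 \right)} + \left(d{\left(9,6 \right)} + 31\right)\right)^{2} = \left(- \frac{2}{4} + \left(\frac{1}{5} + 31\right)\right)^{2} = \left(\left(-2\right) \frac{1}{4} + \frac{156}{5}\right)^{2} = \left(- \frac{1}{2} + \frac{156}{5}\right)^{2} = \left(\frac{307}{10}\right)^{2} = \frac{94249}{100}$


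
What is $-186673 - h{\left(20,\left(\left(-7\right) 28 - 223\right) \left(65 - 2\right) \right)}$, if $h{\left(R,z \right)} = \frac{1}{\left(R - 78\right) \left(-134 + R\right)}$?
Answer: $- \frac{1234281877}{6612} \approx -1.8667 \cdot 10^{5}$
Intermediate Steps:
$h{\left(R,z \right)} = \frac{1}{\left(-134 + R\right) \left(-78 + R\right)}$ ($h{\left(R,z \right)} = \frac{1}{\left(-78 + R\right) \left(-134 + R\right)} = \frac{1}{\left(-134 + R\right) \left(-78 + R\right)}$)
$-186673 - h{\left(20,\left(\left(-7\right) 28 - 223\right) \left(65 - 2\right) \right)} = -186673 - \frac{1}{10452 + 20^{2} - 4240} = -186673 - \frac{1}{10452 + 400 - 4240} = -186673 - \frac{1}{6612} = - \frac{1234281877}{6612}$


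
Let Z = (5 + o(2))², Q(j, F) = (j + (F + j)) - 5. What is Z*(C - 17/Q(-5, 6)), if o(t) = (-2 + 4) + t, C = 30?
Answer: 2583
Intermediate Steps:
Q(j, F) = -5 + F + 2*j (Q(j, F) = (F + 2*j) - 5 = -5 + F + 2*j)
o(t) = 2 + t
Z = 81 (Z = (5 + (2 + 2))² = (5 + 4)² = 9² = 81)
Z*(C - 17/Q(-5, 6)) = 81*(30 - 17/(-5 + 6 + 2*(-5))) = 81*(30 - 17/(-5 + 6 - 10)) = 81*(30 - 17/(-9)) = 81*(30 - 17*(-1)/9) = 81*(30 - 1*(-17/9)) = 81*(30 + 17/9) = 81*(287/9) = 2583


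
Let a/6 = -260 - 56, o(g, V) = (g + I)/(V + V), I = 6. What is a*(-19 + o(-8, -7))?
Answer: 250272/7 ≈ 35753.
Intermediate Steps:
o(g, V) = (6 + g)/(2*V) (o(g, V) = (g + 6)/(V + V) = (6 + g)/((2*V)) = (6 + g)*(1/(2*V)) = (6 + g)/(2*V))
a = -1896 (a = 6*(-260 - 56) = 6*(-316) = -1896)
a*(-19 + o(-8, -7)) = -1896*(-19 + (½)*(6 - 8)/(-7)) = -1896*(-19 + (½)*(-⅐)*(-2)) = -1896*(-19 + ⅐) = -1896*(-132/7) = 250272/7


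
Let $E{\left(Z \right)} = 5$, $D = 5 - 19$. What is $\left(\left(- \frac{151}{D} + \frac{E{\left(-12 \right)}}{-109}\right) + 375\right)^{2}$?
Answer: $\frac{346495872321}{2328676} \approx 1.488 \cdot 10^{5}$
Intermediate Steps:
$D = -14$ ($D = 5 - 19 = -14$)
$\left(\left(- \frac{151}{D} + \frac{E{\left(-12 \right)}}{-109}\right) + 375\right)^{2} = \left(\left(- \frac{151}{-14} + \frac{5}{-109}\right) + 375\right)^{2} = \left(\left(\left(-151\right) \left(- \frac{1}{14}\right) + 5 \left(- \frac{1}{109}\right)\right) + 375\right)^{2} = \left(\left(\frac{151}{14} - \frac{5}{109}\right) + 375\right)^{2} = \left(\frac{16389}{1526} + 375\right)^{2} = \left(\frac{588639}{1526}\right)^{2} = \frac{346495872321}{2328676}$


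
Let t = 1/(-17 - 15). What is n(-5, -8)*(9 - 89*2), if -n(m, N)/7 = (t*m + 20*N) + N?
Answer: -6353893/32 ≈ -1.9856e+5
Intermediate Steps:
t = -1/32 (t = 1/(-32) = -1/32 ≈ -0.031250)
n(m, N) = -147*N + 7*m/32 (n(m, N) = -7*((-m/32 + 20*N) + N) = -7*((20*N - m/32) + N) = -7*(21*N - m/32) = -147*N + 7*m/32)
n(-5, -8)*(9 - 89*2) = (-147*(-8) + (7/32)*(-5))*(9 - 89*2) = (1176 - 35/32)*(9 - 178) = (37597/32)*(-169) = -6353893/32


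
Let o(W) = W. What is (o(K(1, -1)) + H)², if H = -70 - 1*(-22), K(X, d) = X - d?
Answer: 2116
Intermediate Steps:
H = -48 (H = -70 + 22 = -48)
(o(K(1, -1)) + H)² = ((1 - 1*(-1)) - 48)² = ((1 + 1) - 48)² = (2 - 48)² = (-46)² = 2116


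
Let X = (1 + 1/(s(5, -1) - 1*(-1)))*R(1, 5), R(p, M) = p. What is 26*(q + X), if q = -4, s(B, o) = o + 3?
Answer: -208/3 ≈ -69.333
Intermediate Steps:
s(B, o) = 3 + o
X = 4/3 (X = (1 + 1/((3 - 1) - 1*(-1)))*1 = (1 + 1/(2 + 1))*1 = (1 + 1/3)*1 = (1 + ⅓)*1 = (4/3)*1 = 4/3 ≈ 1.3333)
26*(q + X) = 26*(-4 + 4/3) = 26*(-8/3) = -208/3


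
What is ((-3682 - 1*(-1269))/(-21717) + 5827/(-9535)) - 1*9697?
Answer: -832190963/85815 ≈ -9697.5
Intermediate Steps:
((-3682 - 1*(-1269))/(-21717) + 5827/(-9535)) - 1*9697 = ((-3682 + 1269)*(-1/21717) + 5827*(-1/9535)) - 9697 = (-2413*(-1/21717) - 5827/9535) - 9697 = (⅑ - 5827/9535) - 9697 = -42908/85815 - 9697 = -832190963/85815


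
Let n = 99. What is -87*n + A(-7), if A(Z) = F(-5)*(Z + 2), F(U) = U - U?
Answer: -8613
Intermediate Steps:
F(U) = 0
A(Z) = 0 (A(Z) = 0*(Z + 2) = 0*(2 + Z) = 0)
-87*n + A(-7) = -87*99 + 0 = -8613 + 0 = -8613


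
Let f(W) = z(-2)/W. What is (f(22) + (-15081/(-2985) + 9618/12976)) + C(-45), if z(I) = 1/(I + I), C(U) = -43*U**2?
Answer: -772860770313/8876395 ≈ -87069.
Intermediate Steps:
z(I) = 1/(2*I)
f(W) = -1/(4*W) (f(W) = ((1/2)/(-2))/W = ((1/2)*(-1/2))/W = -1/(4*W))
(f(22) + (-15081/(-2985) + 9618/12976)) + C(-45) = (-1/4/22 + (-15081/(-2985) + 9618/12976)) - 43*(-45)**2 = (-1/4*1/22 + (-15081*(-1/2985) + 9618*(1/12976))) - 43*2025 = (-1/88 + (5027/995 + 4809/6488)) - 87075 = (-1/88 + 37400131/6455560) - 87075 = 51324312/8876395 - 87075 = -772860770313/8876395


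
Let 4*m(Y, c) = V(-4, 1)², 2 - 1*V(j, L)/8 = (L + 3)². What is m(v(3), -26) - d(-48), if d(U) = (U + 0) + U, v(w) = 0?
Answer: 3232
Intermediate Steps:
V(j, L) = 16 - 8*(3 + L)² (V(j, L) = 16 - 8*(L + 3)² = 16 - 8*(3 + L)²)
d(U) = 2*U (d(U) = U + U = 2*U)
m(Y, c) = 3136 (m(Y, c) = (16 - 8*(3 + 1)²)²/4 = (16 - 8*4²)²/4 = (16 - 8*16)²/4 = (16 - 128)²/4 = (¼)*(-112)² = (¼)*12544 = 3136)
m(v(3), -26) - d(-48) = 3136 - 2*(-48) = 3136 - 1*(-96) = 3136 + 96 = 3232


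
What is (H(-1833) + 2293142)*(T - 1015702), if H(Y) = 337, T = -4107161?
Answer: -11749178710377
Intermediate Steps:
(H(-1833) + 2293142)*(T - 1015702) = (337 + 2293142)*(-4107161 - 1015702) = 2293479*(-5122863) = -11749178710377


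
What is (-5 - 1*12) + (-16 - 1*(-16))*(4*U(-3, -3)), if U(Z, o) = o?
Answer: -17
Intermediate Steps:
(-5 - 1*12) + (-16 - 1*(-16))*(4*U(-3, -3)) = (-5 - 1*12) + (-16 - 1*(-16))*(4*(-3)) = (-5 - 12) + (-16 + 16)*(-12) = -17 + 0*(-12) = -17 + 0 = -17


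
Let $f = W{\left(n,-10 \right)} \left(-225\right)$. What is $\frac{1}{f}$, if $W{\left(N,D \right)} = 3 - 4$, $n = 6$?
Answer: $\frac{1}{225} \approx 0.0044444$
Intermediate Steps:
$W{\left(N,D \right)} = -1$
$f = 225$ ($f = \left(-1\right) \left(-225\right) = 225$)
$\frac{1}{f} = \frac{1}{225}$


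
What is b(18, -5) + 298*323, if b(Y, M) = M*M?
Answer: 96279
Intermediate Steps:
b(Y, M) = M²
b(18, -5) + 298*323 = (-5)² + 298*323 = 25 + 96254 = 96279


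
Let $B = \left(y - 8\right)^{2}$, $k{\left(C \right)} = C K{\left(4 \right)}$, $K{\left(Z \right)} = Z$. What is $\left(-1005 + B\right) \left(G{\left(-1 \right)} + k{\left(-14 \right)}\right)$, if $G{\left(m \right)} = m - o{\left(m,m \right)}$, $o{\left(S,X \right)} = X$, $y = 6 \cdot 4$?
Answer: $41944$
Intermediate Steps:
$y = 24$
$k{\left(C \right)} = 4 C$ ($k{\left(C \right)} = C 4 = 4 C$)
$B = 256$ ($B = \left(24 - 8\right)^{2} = 16^{2} = 256$)
$G{\left(m \right)} = 0$ ($G{\left(m \right)} = m - m = 0$)
$\left(-1005 + B\right) \left(G{\left(-1 \right)} + k{\left(-14 \right)}\right) = \left(-1005 + 256\right) \left(0 + 4 \left(-14\right)\right) = - 749 \left(0 - 56\right) = \left(-749\right) \left(-56\right) = 41944$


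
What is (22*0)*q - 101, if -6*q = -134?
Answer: -101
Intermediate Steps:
q = 67/3 (q = -⅙*(-134) = 67/3 ≈ 22.333)
(22*0)*q - 101 = (22*0)*(67/3) - 101 = 0*(67/3) - 101 = 0 - 101 = -101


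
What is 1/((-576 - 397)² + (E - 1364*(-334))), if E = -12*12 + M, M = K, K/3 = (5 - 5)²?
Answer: 1/1402161 ≈ 7.1318e-7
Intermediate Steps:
K = 0 (K = 3*(5 - 5)² = 3*0² = 3*0 = 0)
M = 0
E = -144 (E = -12*12 + 0 = -144 + 0 = -144)
1/((-576 - 397)² + (E - 1364*(-334))) = 1/((-576 - 397)² + (-144 - 1364*(-334))) = 1/((-973)² + (-144 + 455576)) = 1/(946729 + 455432) = 1/1402161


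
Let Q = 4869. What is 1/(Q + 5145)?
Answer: 1/10014 ≈ 9.9860e-5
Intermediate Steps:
1/(Q + 5145) = 1/(4869 + 5145) = 1/10014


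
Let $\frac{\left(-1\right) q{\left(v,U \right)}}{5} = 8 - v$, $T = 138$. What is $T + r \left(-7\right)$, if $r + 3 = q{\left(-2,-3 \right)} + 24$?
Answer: $341$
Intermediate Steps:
$q{\left(v,U \right)} = -40 + 5 v$ ($q{\left(v,U \right)} = - 5 \left(8 - v\right) = -40 + 5 v$)
$r = -29$ ($r = -3 + \left(\left(-40 + 5 \left(-2\right)\right) + 24\right) = -3 + \left(\left(-40 - 10\right) + 24\right) = -3 + \left(-50 + 24\right) = -3 - 26 = -29$)
$T + r \left(-7\right) = 138 - -203 = 138 + 203 = 341$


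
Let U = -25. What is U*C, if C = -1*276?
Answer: 6900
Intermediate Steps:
C = -276
U*C = -25*(-276) = 6900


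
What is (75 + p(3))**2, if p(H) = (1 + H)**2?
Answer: 8281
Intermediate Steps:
(75 + p(3))**2 = (75 + (1 + 3)**2)**2 = (75 + 4**2)**2 = (75 + 16)**2 = 91**2 = 8281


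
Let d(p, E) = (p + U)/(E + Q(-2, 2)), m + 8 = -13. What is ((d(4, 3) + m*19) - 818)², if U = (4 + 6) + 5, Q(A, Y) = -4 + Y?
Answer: 1435204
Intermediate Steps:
m = -21 (m = -8 - 13 = -21)
U = 15 (U = 10 + 5 = 15)
d(p, E) = (15 + p)/(-2 + E) (d(p, E) = (p + 15)/(E + (-4 + 2)) = (15 + p)/(E - 2) = (15 + p)/(-2 + E))
((d(4, 3) + m*19) - 818)² = (((15 + 4)/(-2 + 3) - 21*19) - 818)² = ((19/1 - 399) - 818)² = ((1*19 - 399) - 818)² = ((19 - 399) - 818)² = (-380 - 818)² = (-1198)² = 1435204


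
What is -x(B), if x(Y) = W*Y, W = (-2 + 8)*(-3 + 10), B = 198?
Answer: -8316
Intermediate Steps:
W = 42 (W = 6*7 = 42)
x(Y) = 42*Y
-x(B) = -42*198 = -1*8316 = -8316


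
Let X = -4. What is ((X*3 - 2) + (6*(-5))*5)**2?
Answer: 26896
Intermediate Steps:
((X*3 - 2) + (6*(-5))*5)**2 = ((-4*3 - 2) + (6*(-5))*5)**2 = ((-12 - 2) - 30*5)**2 = (-14 - 150)**2 = (-164)**2 = 26896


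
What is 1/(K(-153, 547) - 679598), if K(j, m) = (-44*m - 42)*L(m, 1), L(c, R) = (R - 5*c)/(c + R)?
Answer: -137/76625741 ≈ -1.7879e-6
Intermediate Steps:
L(c, R) = (R - 5*c)/(R + c)
K(j, m) = (1 - 5*m)*(-42 - 44*m)/(1 + m) (K(j, m) = (-44*m - 42)*((1 - 5*m)/(1 + m)) = (-42 - 44*m)*((1 - 5*m)/(1 + m)) = (1 - 5*m)*(-42 - 44*m)/(1 + m))
1/(K(-153, 547) - 679598) = 1/(2*(-21 + 83*547 + 110*547²)/(1 + 547) - 679598) = 1/(2*(-21 + 45401 + 110*299209)/548 - 679598) = 1/(2*(1/548)*(-21 + 45401 + 32912990) - 679598) = 1/(2*(1/548)*32958370 - 679598) = 1/(16479185/137 - 679598) = 1/(-76625741/137) = -137/76625741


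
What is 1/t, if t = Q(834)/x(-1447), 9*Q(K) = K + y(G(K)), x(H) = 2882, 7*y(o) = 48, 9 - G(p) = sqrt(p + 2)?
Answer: 10087/327 ≈ 30.847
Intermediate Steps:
G(p) = 9 - sqrt(2 + p) (G(p) = 9 - sqrt(p + 2) = 9 - sqrt(2 + p))
y(o) = 48/7 (y(o) = (1/7)*48 = 48/7)
Q(K) = 16/21 + K/9 (Q(K) = (K + 48/7)/9 = (48/7 + K)/9 = 16/21 + K/9)
t = 327/10087 (t = (16/21 + (1/9)*834)/2882 = (16/21 + 278/3)*(1/2882) = (654/7)*(1/2882) = 327/10087 ≈ 0.032418)
1/t = 1/(327/10087) = 10087/327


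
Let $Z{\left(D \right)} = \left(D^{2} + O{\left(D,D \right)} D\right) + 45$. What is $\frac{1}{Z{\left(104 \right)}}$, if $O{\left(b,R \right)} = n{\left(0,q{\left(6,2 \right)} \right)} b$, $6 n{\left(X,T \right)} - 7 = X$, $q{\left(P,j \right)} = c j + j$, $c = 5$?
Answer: $\frac{3}{70439} \approx 4.259 \cdot 10^{-5}$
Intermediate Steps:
$q{\left(P,j \right)} = 6 j$ ($q{\left(P,j \right)} = 5 j + j = 6 j$)
$n{\left(X,T \right)} = \frac{7}{6} + \frac{X}{6}$
$O{\left(b,R \right)} = \frac{7 b}{6}$ ($O{\left(b,R \right)} = \left(\frac{7}{6} + \frac{1}{6} \cdot 0\right) b = \left(\frac{7}{6} + 0\right) b = \frac{7 b}{6}$)
$Z{\left(D \right)} = 45 + \frac{13 D^{2}}{6}$ ($Z{\left(D \right)} = \left(D^{2} + \frac{7 D}{6} D\right) + 45 = \left(D^{2} + \frac{7 D^{2}}{6}\right) + 45 = \frac{13 D^{2}}{6} + 45 = 45 + \frac{13 D^{2}}{6}$)
$\frac{1}{Z{\left(104 \right)}} = \frac{1}{45 + \frac{13 \cdot 104^{2}}{6}} = \frac{1}{45 + \frac{13}{6} \cdot 10816} = \frac{1}{45 + \frac{70304}{3}} = \frac{1}{\frac{70439}{3}} = \frac{3}{70439}$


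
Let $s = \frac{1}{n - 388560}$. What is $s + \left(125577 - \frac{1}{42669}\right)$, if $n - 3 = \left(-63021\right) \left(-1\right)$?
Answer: $\frac{581433882727921}{4630098528} \approx 1.2558 \cdot 10^{5}$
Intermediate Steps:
$n = 63024$ ($n = 3 - -63021 = 3 + 63021 = 63024$)
$s = - \frac{1}{325536}$ ($s = \frac{1}{63024 - 388560} = \frac{1}{-325536} = - \frac{1}{325536} \approx -3.0719 \cdot 10^{-6}$)
$s + \left(125577 - \frac{1}{42669}\right) = - \frac{1}{325536} + \left(125577 - \frac{1}{42669}\right) = - \frac{1}{325536} + \frac{5358245012}{42669} = \frac{581433882727921}{4630098528}$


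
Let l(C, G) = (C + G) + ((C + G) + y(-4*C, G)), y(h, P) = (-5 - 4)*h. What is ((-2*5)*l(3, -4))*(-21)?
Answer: 22260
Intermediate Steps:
y(h, P) = -9*h
l(C, G) = 2*G + 38*C (l(C, G) = (C + G) + ((C + G) - (-36)*C) = (C + G) + ((C + G) + 36*C) = (C + G) + (G + 37*C) = 2*G + 38*C)
((-2*5)*l(3, -4))*(-21) = ((-2*5)*(2*(-4) + 38*3))*(-21) = -10*(-8 + 114)*(-21) = -10*106*(-21) = -1060*(-21) = 22260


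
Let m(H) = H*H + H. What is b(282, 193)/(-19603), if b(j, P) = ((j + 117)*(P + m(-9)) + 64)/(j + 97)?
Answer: -105799/7429537 ≈ -0.014240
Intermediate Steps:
m(H) = H + H**2 (m(H) = H**2 + H = H + H**2)
b(j, P) = (64 + (72 + P)*(117 + j))/(97 + j) (b(j, P) = ((j + 117)*(P - 9*(1 - 9)) + 64)/(j + 97) = ((117 + j)*(P - 9*(-8)) + 64)/(97 + j) = ((117 + j)*(P + 72) + 64)/(97 + j) = ((117 + j)*(72 + P) + 64)/(97 + j) = ((72 + P)*(117 + j) + 64)/(97 + j) = (64 + (72 + P)*(117 + j))/(97 + j))
b(282, 193)/(-19603) = ((8488 + 72*282 + 117*193 + 193*282)/(97 + 282))/(-19603) = ((8488 + 20304 + 22581 + 54426)/379)*(-1/19603) = ((1/379)*105799)*(-1/19603) = (105799/379)*(-1/19603) = -105799/7429537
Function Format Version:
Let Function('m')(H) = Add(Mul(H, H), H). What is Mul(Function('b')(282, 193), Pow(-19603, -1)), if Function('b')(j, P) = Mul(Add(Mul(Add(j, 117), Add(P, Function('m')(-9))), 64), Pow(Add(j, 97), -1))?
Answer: Rational(-105799, 7429537) ≈ -0.014240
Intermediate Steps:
Function('m')(H) = Add(H, Pow(H, 2)) (Function('m')(H) = Add(Pow(H, 2), H) = Add(H, Pow(H, 2)))
Function('b')(j, P) = Mul(Pow(Add(97, j), -1), Add(64, Mul(Add(72, P), Add(117, j)))) (Function('b')(j, P) = Mul(Add(Mul(Add(j, 117), Add(P, Mul(-9, Add(1, -9)))), 64), Pow(Add(j, 97), -1)) = Mul(Add(Mul(Add(117, j), Add(P, Mul(-9, -8))), 64), Pow(Add(97, j), -1)) = Mul(Add(Mul(Add(117, j), Add(P, 72)), 64), Pow(Add(97, j), -1)) = Mul(Add(Mul(Add(117, j), Add(72, P)), 64), Pow(Add(97, j), -1)) = Mul(Add(Mul(Add(72, P), Add(117, j)), 64), Pow(Add(97, j), -1)) = Mul(Add(64, Mul(Add(72, P), Add(117, j))), Pow(Add(97, j), -1)) = Mul(Pow(Add(97, j), -1), Add(64, Mul(Add(72, P), Add(117, j)))))
Mul(Function('b')(282, 193), Pow(-19603, -1)) = Mul(Mul(Pow(Add(97, 282), -1), Add(8488, Mul(72, 282), Mul(117, 193), Mul(193, 282))), Pow(-19603, -1)) = Mul(Mul(Pow(379, -1), Add(8488, 20304, 22581, 54426)), Rational(-1, 19603)) = Mul(Mul(Rational(1, 379), 105799), Rational(-1, 19603)) = Mul(Rational(105799, 379), Rational(-1, 19603)) = Rational(-105799, 7429537)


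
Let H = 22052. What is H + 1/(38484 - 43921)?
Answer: 119896723/5437 ≈ 22052.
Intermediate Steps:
H + 1/(38484 - 43921) = 22052 + 1/(38484 - 43921) = 22052 + 1/(-5437) = 22052 - 1/5437 = 119896723/5437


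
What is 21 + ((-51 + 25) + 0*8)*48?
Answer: -1227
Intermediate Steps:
21 + ((-51 + 25) + 0*8)*48 = 21 + (-26 + 0)*48 = 21 - 26*48 = 21 - 1248 = -1227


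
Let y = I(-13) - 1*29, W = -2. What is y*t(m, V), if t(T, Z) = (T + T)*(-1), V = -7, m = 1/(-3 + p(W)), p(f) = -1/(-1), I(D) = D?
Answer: -42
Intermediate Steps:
p(f) = 1 (p(f) = -1*(-1) = 1)
m = -½ (m = 1/(-3 + 1) = 1/(-2) = -½ ≈ -0.50000)
t(T, Z) = -2*T (t(T, Z) = (2*T)*(-1) = -2*T)
y = -42 (y = -13 - 1*29 = -13 - 29 = -42)
y*t(m, V) = -(-84)*(-1)/2 = -42*1 = -42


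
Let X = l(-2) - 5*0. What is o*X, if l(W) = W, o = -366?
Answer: 732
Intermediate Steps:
X = -2 (X = -2 - 5*0 = -2 + 0 = -2)
o*X = -366*(-2) = 732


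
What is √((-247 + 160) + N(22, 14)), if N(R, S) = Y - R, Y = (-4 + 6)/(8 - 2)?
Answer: I*√978/3 ≈ 10.424*I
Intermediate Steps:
Y = ⅓ (Y = 2/6 = 2*(⅙) = ⅓ ≈ 0.33333)
N(R, S) = ⅓ - R
√((-247 + 160) + N(22, 14)) = √((-247 + 160) + (⅓ - 1*22)) = √(-87 + (⅓ - 22)) = √(-87 - 65/3) = √(-326/3) = I*√978/3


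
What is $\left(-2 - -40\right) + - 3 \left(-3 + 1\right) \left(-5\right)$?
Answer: $8$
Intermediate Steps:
$\left(-2 - -40\right) + - 3 \left(-3 + 1\right) \left(-5\right) = \left(-2 + 40\right) + \left(-3\right) \left(-2\right) \left(-5\right) = 38 + 6 \left(-5\right) = 38 - 30 = 8$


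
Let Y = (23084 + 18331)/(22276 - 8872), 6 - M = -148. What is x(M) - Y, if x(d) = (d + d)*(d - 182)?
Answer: -38545837/4468 ≈ -8627.1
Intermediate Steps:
M = 154 (M = 6 - 1*(-148) = 6 + 148 = 154)
x(d) = 2*d*(-182 + d) (x(d) = (2*d)*(-182 + d) = 2*d*(-182 + d))
Y = 13805/4468 (Y = 41415/13404 = 41415*(1/13404) = 13805/4468 ≈ 3.0897)
x(M) - Y = 2*154*(-182 + 154) - 1*13805/4468 = 2*154*(-28) - 13805/4468 = -8624 - 13805/4468 = -38545837/4468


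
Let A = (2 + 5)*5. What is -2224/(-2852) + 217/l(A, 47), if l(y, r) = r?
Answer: 180853/33511 ≈ 5.3968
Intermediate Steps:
A = 35 (A = 7*5 = 35)
-2224/(-2852) + 217/l(A, 47) = -2224/(-2852) + 217/47 = -2224*(-1/2852) + 217*(1/47) = 556/713 + 217/47 = 180853/33511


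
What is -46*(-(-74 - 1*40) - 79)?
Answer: -1610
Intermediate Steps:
-46*(-(-74 - 1*40) - 79) = -46*(-(-74 - 40) - 79) = -46*(-1*(-114) - 79) = -46*(114 - 79) = -46*35 = -1610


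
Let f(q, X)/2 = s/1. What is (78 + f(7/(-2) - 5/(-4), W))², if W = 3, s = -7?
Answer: 4096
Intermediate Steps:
f(q, X) = -14 (f(q, X) = 2*(-7/1) = 2*(-7*1) = 2*(-7) = -14)
(78 + f(7/(-2) - 5/(-4), W))² = (78 - 14)² = 64² = 4096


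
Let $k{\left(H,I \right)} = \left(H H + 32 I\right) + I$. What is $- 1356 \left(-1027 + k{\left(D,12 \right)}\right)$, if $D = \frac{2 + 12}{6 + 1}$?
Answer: $850212$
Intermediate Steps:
$D = 2$ ($D = \frac{14}{7} = 14 \cdot \frac{1}{7} = 2$)
$k{\left(H,I \right)} = H^{2} + 33 I$ ($k{\left(H,I \right)} = \left(H^{2} + 32 I\right) + I = H^{2} + 33 I$)
$- 1356 \left(-1027 + k{\left(D,12 \right)}\right) = - 1356 \left(-1027 + \left(2^{2} + 33 \cdot 12\right)\right) = - 1356 \left(-1027 + \left(4 + 396\right)\right) = - 1356 \left(-1027 + 400\right) = \left(-1356\right) \left(-627\right) = 850212$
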